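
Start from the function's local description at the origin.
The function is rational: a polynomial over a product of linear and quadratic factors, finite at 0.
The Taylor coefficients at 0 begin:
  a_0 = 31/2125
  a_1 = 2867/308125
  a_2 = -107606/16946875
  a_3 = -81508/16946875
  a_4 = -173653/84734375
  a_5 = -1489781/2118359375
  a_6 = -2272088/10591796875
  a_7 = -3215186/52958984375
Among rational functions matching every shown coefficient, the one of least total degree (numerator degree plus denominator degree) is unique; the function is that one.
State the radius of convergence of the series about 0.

No rational of total degree below 5 reproduces all 8 coefficients; solving the [2/3] Pade equations on them gives f(r) = (14*r**2/11 - 2*r/29 - 31/17)/(r - 5)**3, whose expansion matches every shown term.
Denominator factor (r - 5)^3: pole of order 3 at 5, modulus 5.
The radius of convergence is the smallest modulus among the singular points: 5.

The radius of convergence is 5.


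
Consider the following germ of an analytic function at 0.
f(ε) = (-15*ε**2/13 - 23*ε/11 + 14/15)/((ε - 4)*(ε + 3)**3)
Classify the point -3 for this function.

The point is a pole of order 3.

The denominator factor ε + 3 vanishes at -3 and appears to the power 3; the numerator there equals -6818/2145, nonzero, and no other factor vanishes.
Hence a pole whose order is the multiplicity, 3.


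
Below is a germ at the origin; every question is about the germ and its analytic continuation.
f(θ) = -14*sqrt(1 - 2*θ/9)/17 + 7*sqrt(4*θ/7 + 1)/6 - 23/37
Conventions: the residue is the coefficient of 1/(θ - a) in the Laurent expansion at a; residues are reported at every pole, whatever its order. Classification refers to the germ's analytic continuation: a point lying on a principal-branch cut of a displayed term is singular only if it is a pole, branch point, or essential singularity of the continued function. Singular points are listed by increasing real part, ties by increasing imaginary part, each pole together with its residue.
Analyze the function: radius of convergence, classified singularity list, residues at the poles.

Radius of convergence at 0: 7/4.
At -7/4: an algebraic (square-root) branch point.
At 9/2: an algebraic (square-root) branch point.

Branch term (7/6)*sqrt(1 - θ/(-7/4)): its argument vanishes at θ = -7/4, a square-root branch point, modulus 7/4.
Branch term (-14/17)*sqrt(1 - θ/(9/2)): its argument vanishes at θ = 9/2, a square-root branch point, modulus 9/2.
The radius of convergence is the smallest modulus among the singular points: 7/4.
List the singular points by increasing real part (a conjugate pair: the negative imaginary part first).


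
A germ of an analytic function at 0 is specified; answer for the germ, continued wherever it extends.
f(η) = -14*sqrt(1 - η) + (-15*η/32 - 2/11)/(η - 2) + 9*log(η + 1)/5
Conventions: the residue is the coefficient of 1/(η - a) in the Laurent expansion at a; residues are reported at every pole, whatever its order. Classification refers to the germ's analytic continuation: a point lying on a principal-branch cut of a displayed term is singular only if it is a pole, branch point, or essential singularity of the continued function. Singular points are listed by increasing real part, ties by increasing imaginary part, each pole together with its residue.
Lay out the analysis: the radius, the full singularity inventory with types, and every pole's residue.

Denominator factor (η - 2): pole of order 1 at 2, modulus 2.
Branch term (9/5)*log(1 - η/(-1)): its argument vanishes at η = -1, a logarithmic branch point, modulus 1.
Branch term (-14)*sqrt(1 - η/(1)): its argument vanishes at η = 1, a square-root branch point, modulus 1.
The radius of convergence is the smallest modulus among the singular points: 1.
The branch terms are analytic at 2 and contribute nothing to the residue; only the rational part matters.
At the order-1 pole 2 set g(η) = (η - (2))*(rational part) = -15*η/32 - 2/11.
Simple pole: residue = g(a) at a = 2, which is -197/176.
List the singular points by increasing real part (a conjugate pair: the negative imaginary part first).

Radius of convergence at 0: 1.
At -1: a logarithmic branch point.
At 1: an algebraic (square-root) branch point.
At 2: a pole of order 1; residue -197/176.


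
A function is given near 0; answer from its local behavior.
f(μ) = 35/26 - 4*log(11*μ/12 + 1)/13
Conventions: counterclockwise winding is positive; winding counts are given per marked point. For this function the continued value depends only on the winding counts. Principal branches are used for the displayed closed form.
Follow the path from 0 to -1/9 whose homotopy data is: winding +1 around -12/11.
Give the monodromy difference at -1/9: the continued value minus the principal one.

Continued minus principal equals -(8/13)*pi*i.

The rational part is single-valued and drops out of the difference; each branch term changes only by its own monodromy.
(-4/13)*log(1 - μ/(-12/11)): each positive loop around -12/11 adds 2*pi*i to the log, so winding +1 contributes (-4/13)*(1)*2*pi*i = -(8/13)*pi*i.
Summing the contributions at μ = -1/9 gives -(8/13)*pi*i.


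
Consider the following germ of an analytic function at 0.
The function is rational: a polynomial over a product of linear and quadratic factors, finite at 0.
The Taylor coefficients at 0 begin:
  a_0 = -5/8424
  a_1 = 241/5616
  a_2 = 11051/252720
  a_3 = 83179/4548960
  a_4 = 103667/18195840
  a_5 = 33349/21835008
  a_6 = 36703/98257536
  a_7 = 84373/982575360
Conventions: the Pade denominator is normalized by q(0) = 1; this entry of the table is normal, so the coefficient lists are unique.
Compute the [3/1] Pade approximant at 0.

Taylor coefficients needed (read off): a_0 = -5/8424, a_1 = 241/5616, a_2 = 11051/252720, a_3 = 83179/4548960, a_4 = 103667/18195840.
Write the denominator as Q(j) = 1 + q1*j. Requiring Q*f - P = O(j^5) with deg P <= 3 kills the coefficients of j^4..j^4 in Q*f:
  j^4: a_4 + q1*a_3 = 0, i.e. 103667/18195840 + (83179/4548960)*q1 = 0.
Solving this linear system: q1 = -103667/332716.
The numerator is Q*f truncated at degree 3: P0 = a_0 = -5/8424; P1 = a_1 + q1*a_0 = 120795169/2802799584; P2 = a_2 + q1*a_1 = 2552575901/84083987520; P3 = a_3 + q1*a_2 = 3526875929/756755887680.

The Pade approximant has numerator coefficients [-5/8424, 120795169/2802799584, 2552575901/84083987520, 3526875929/756755887680]; denominator coefficients [1, -103667/332716].


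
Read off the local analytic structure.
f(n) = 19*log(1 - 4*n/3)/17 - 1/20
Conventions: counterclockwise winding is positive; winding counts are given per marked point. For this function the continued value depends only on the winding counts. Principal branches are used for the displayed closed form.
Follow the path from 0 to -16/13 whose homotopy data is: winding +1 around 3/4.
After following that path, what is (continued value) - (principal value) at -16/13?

Continued minus principal equals (38/17)*pi*i.

The rational part is single-valued and drops out of the difference; each branch term changes only by its own monodromy.
(19/17)*log(1 - n/(3/4)): each positive loop around 3/4 adds 2*pi*i to the log, so winding +1 contributes (19/17)*(1)*2*pi*i = (38/17)*pi*i.
Summing the contributions at n = -16/13 gives (38/17)*pi*i.


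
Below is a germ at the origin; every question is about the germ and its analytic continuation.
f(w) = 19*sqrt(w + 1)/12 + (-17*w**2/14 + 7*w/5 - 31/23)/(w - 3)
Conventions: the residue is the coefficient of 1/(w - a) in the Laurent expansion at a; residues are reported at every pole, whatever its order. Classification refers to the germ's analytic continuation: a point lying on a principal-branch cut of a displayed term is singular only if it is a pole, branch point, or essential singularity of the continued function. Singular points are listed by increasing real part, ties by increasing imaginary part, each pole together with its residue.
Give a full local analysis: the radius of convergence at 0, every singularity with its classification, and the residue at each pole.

Denominator factor (w - 3): pole of order 1 at 3, modulus 3.
Branch term (19/12)*sqrt(1 - w/(-1)): its argument vanishes at w = -1, a square-root branch point, modulus 1.
The radius of convergence is the smallest modulus among the singular points: 1.
The branch term is analytic at 3 and contributes nothing to the residue; only the rational part matters.
At the order-1 pole 3 set g(w) = (w - (3))*(rational part) = -17*w**2/14 + 7*w/5 - 31/23.
Simple pole: residue = g(a) at a = 3, which is -13003/1610.
List the singular points by increasing real part (a conjugate pair: the negative imaginary part first).

Radius of convergence at 0: 1.
At -1: an algebraic (square-root) branch point.
At 3: a pole of order 1; residue -13003/1610.


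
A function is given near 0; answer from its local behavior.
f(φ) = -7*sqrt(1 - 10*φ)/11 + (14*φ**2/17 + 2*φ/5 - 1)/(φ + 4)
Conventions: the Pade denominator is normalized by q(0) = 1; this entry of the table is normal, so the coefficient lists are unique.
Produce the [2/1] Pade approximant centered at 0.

Taylor coefficients needed (expand at 0): a_0 = -39/44, a_1 = 2943/880, a_2 = 485889/59840, a_3 = 9510111/239360.
Write the denominator as Q(φ) = 1 + q1*φ. Requiring Q*f - P = O(φ^4) with deg P <= 2 kills the coefficients of φ^3..φ^3 in Q*f:
  φ^3: a_3 + q1*a_2 = 0, i.e. 9510111/239360 + (485889/59840)*q1 = 0.
Solving this linear system: q1 = -3170037/647852.
The numerator is Q*f truncated at degree 2: P0 = a_0 = -39/44; P1 = a_1 + q1*a_0 = 273703581/35631860; P2 = a_2 + q1*a_1 = -998801013/121148324.

The Pade approximant has numerator coefficients [-39/44, 273703581/35631860, -998801013/121148324]; denominator coefficients [1, -3170037/647852].


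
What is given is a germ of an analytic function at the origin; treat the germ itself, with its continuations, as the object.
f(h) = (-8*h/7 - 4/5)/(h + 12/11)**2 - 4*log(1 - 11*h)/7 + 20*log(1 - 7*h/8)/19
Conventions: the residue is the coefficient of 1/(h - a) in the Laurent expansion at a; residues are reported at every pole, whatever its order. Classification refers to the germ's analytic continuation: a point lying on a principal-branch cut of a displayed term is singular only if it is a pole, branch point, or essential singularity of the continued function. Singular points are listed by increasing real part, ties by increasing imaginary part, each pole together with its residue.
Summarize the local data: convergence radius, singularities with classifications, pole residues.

Denominator factor (h + 12/11)^2: pole of order 2 at -12/11, modulus 12/11.
Branch term (20/19)*log(1 - h/(8/7)): its argument vanishes at h = 8/7, a logarithmic branch point, modulus 8/7.
Branch term (-4/7)*log(1 - h/(1/11)): its argument vanishes at h = 1/11, a logarithmic branch point, modulus 1/11.
The radius of convergence is the smallest modulus among the singular points: 1/11.
The branch terms are analytic at -12/11 and contribute nothing to the residue; only the rational part matters.
At the order-2 pole -12/11 set g(h) = (h - (-12/11))^2*(rational part) = -8*h/7 - 4/5.
Order-2 pole: residue = g'(a); g'(-12/11) = -8/7, so the residue is -8/7.
List the singular points by increasing real part (a conjugate pair: the negative imaginary part first).

Radius of convergence at 0: 1/11.
At -12/11: a pole of order 2; residue -8/7.
At 1/11: a logarithmic branch point.
At 8/7: a logarithmic branch point.


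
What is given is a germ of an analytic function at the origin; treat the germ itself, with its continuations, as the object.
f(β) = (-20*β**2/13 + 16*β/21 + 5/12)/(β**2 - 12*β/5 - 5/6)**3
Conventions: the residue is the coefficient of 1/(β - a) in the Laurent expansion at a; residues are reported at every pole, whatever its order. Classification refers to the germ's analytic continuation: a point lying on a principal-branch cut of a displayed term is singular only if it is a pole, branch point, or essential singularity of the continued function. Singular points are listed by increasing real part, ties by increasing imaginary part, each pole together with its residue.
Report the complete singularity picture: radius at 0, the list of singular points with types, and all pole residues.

Radius of convergence at 0: -6/5 + (1/30)*sqrt(2046).
At 6/5 - (1/30)*sqrt(2046): a pole of order 3; residue -(785625/5248459216)*sqrt(2046).
At 6/5 + (1/30)*sqrt(2046): a pole of order 3; residue (785625/5248459216)*sqrt(2046).


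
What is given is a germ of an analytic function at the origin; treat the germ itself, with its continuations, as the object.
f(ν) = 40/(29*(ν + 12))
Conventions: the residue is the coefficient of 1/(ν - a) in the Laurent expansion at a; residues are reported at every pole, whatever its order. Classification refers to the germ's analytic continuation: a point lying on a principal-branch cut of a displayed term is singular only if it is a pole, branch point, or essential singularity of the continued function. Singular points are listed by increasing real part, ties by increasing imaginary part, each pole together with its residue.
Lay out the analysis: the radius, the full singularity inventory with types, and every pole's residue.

Denominator factor (ν + 12): pole of order 1 at -12, modulus 12.
The radius of convergence is the smallest modulus among the singular points: 12.
At the order-1 pole -12 set g(ν) = (ν - (-12))*f(ν) = 40/29.
Simple pole: residue = g(a) at a = -12, which is 40/29.

Radius of convergence at 0: 12.
At -12: a pole of order 1; residue 40/29.


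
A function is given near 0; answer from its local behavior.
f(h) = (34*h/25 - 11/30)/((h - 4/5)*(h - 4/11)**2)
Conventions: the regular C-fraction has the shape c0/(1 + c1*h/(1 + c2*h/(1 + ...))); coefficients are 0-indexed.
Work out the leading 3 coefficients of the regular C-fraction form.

The regular C-fraction coefficients are [1331/384, -669/220, 50957/49060].

Taylor coefficients (expand at 0): a_0 = 1331/384, a_1 = 26983/2560, a_2 = 108053/5120.
c0 = a_0 = 1331/384. Peel one level at a time: if S = 1 + c*h/S' with S'(0) = 1, then c is the h-coefficient of S and S' = c*h/(S - 1).
S_1 = c0/f = 1 + (-669/220)*h + (152871/48400)*h^2 + ...; c1 = -669/220.
S_2 = c1*h/(S_1 - 1) = 1 + (50957/49060)*h + ...; c2 = 50957/49060.


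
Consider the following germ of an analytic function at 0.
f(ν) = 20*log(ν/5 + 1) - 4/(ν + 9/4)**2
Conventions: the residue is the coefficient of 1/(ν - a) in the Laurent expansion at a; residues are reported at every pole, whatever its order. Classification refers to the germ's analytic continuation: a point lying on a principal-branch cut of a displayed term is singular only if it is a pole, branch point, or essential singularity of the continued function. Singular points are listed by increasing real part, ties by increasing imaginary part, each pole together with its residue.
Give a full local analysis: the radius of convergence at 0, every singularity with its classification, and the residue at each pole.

Denominator factor (ν + 9/4)^2: pole of order 2 at -9/4, modulus 9/4.
Branch term (20)*log(1 - ν/(-5)): its argument vanishes at ν = -5, a logarithmic branch point, modulus 5.
The radius of convergence is the smallest modulus among the singular points: 9/4.
The branch term is analytic at -9/4 and contributes nothing to the residue; only the rational part matters.
At the order-2 pole -9/4 set g(ν) = (ν - (-9/4))^2*(rational part) = -4.
Order-2 pole: residue = g'(a); g'(-9/4) = 0, so the residue is 0.
List the singular points by increasing real part (a conjugate pair: the negative imaginary part first).

Radius of convergence at 0: 9/4.
At -5: a logarithmic branch point.
At -9/4: a pole of order 2; residue 0.


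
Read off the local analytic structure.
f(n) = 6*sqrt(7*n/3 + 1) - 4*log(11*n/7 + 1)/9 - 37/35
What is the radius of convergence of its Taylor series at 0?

The radius of convergence is 3/7.

Branch term (6)*sqrt(1 - n/(-3/7)): its argument vanishes at n = -3/7, a square-root branch point, modulus 3/7.
Branch term (-4/9)*log(1 - n/(-7/11)): its argument vanishes at n = -7/11, a logarithmic branch point, modulus 7/11.
The radius of convergence is the smallest modulus among the singular points: 3/7.


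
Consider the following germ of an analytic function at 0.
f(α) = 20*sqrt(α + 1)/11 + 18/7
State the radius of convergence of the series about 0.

Branch term (20/11)*sqrt(1 - α/(-1)): its argument vanishes at α = -1, a square-root branch point, modulus 1.
The radius of convergence is the smallest modulus among the singular points: 1.

The radius of convergence is 1.


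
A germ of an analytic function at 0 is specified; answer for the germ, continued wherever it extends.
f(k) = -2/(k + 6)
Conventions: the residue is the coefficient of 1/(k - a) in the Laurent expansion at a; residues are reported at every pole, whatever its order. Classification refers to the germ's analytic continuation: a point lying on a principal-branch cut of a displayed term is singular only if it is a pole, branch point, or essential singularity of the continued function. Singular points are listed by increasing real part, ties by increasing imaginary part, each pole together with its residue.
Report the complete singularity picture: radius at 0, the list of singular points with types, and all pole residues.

Denominator factor (k + 6): pole of order 1 at -6, modulus 6.
The radius of convergence is the smallest modulus among the singular points: 6.
At the order-1 pole -6 set g(k) = (k - (-6))*f(k) = -2.
Simple pole: residue = g(a) at a = -6, which is -2.

Radius of convergence at 0: 6.
At -6: a pole of order 1; residue -2.


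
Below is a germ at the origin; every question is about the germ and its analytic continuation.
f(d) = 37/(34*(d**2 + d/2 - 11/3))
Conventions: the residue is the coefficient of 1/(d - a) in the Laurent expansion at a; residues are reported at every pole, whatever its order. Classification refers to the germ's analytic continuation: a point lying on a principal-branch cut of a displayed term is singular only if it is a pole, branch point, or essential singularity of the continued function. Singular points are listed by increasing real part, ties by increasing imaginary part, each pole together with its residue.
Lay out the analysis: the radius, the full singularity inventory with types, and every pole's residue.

Denominator factor (d**2 + d/2 - 11/3): discriminant 179/12, real irrational roots -1/4 + (1/12)*sqrt(537) and -1/4 - (1/12)*sqrt(537); poles of order 1, moduli -1/4 + (1/12)*sqrt(537) and 1/4 + (1/12)*sqrt(537).
The radius of convergence is the smallest modulus among the singular points: -1/4 + (1/12)*sqrt(537).
The factor d**2 + d/2 - 11/3 splits as (d - a)(d - a') with a = -1/4 - (1/12)*sqrt(537), a' = -1/4 + (1/12)*sqrt(537). At the order-1 pole a set g(d) = (d - a)*f(d) = [37/34] / (d - a').
Simple pole: residue = g(a) at a = -1/4 - (1/12)*sqrt(537), which is -(37/3043)*sqrt(537).
The factor d**2 + d/2 - 11/3 splits as (d - a)(d - a') with a = -1/4 + (1/12)*sqrt(537), a' = -1/4 - (1/12)*sqrt(537). At the order-1 pole a set g(d) = (d - a)*f(d) = [37/34] / (d - a').
Simple pole: residue = g(a) at a = -1/4 + (1/12)*sqrt(537), which is (37/3043)*sqrt(537).
List the singular points by increasing real part (a conjugate pair: the negative imaginary part first).

Radius of convergence at 0: -1/4 + (1/12)*sqrt(537).
At -1/4 - (1/12)*sqrt(537): a pole of order 1; residue -(37/3043)*sqrt(537).
At -1/4 + (1/12)*sqrt(537): a pole of order 1; residue (37/3043)*sqrt(537).


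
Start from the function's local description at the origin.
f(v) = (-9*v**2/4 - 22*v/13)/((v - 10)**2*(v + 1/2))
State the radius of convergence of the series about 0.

Denominator factor (v + 1/2): pole of order 1 at -1/2, modulus 1/2.
Denominator factor (v - 10)^2: pole of order 2 at 10, modulus 10.
The radius of convergence is the smallest modulus among the singular points: 1/2.

The radius of convergence is 1/2.


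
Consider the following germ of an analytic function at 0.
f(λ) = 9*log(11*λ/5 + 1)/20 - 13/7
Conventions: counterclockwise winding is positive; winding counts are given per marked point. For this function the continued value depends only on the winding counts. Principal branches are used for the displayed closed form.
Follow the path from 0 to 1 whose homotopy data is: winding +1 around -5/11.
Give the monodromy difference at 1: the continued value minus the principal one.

The rational part is single-valued and drops out of the difference; each branch term changes only by its own monodromy.
(9/20)*log(1 - λ/(-5/11)): each positive loop around -5/11 adds 2*pi*i to the log, so winding +1 contributes (9/20)*(1)*2*pi*i = (9/10)*pi*i.
Summing the contributions at λ = 1 gives (9/10)*pi*i.

Continued minus principal equals (9/10)*pi*i.


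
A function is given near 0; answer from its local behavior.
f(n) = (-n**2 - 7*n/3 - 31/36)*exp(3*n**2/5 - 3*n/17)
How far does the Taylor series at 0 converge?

The factor exp(3*n**2/5 - 3*n/17) is entire and contributes no finite singular point.
The polynomial part has no poles.
No finite singular points: the Taylor series at 0 converges everywhere.

The radius of convergence is infinite.


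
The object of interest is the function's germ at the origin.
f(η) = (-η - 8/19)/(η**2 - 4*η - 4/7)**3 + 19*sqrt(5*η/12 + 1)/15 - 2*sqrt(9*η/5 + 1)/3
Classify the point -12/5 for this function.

The term (19/15)*sqrt(1 - η/(-12/5)) has argument 1 - -12/5/(-12/5) = 0 at -12/5: a square-root (algebraic, two-sheeted) branch point; the remaining terms are analytic or single-valued there.

The point is an algebraic (square-root) branch point.


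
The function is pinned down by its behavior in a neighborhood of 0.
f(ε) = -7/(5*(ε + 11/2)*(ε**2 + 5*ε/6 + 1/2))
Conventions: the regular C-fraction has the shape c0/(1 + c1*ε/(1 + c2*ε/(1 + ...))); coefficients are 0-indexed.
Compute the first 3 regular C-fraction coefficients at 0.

Taylor coefficients (expand at 0): a_0 = -28/55, a_1 = 1708/1815, a_2 = -33964/59895.
c0 = a_0 = -28/55. Peel one level at a time: if S = 1 + c*ε/S' with S'(0) = 1, then c is the ε-coefficient of S and S' = c*ε/(S - 1).
S_1 = c0/f = 1 + (61/33)*ε + (76/33)*ε^2 + ...; c1 = 61/33.
S_2 = c1*ε/(S_1 - 1) = 1 + (-76/61)*ε + ...; c2 = -76/61.

The regular C-fraction coefficients are [-28/55, 61/33, -76/61].


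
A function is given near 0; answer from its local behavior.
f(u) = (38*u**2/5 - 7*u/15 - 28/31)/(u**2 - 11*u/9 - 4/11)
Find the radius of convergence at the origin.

The radius of convergence is -11/18 + (1/198)*sqrt(28897).

Denominator factor (u**2 - 11*u/9 - 4/11): discriminant 2627/891, real irrational roots 11/18 + (1/198)*sqrt(28897) and 11/18 - (1/198)*sqrt(28897); poles of order 1, moduli 11/18 + (1/198)*sqrt(28897) and -11/18 + (1/198)*sqrt(28897).
The radius of convergence is the smallest modulus among the singular points: -11/18 + (1/198)*sqrt(28897).


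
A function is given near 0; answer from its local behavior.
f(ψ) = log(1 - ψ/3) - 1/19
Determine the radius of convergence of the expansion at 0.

Branch term (1)*log(1 - ψ/(3)): its argument vanishes at ψ = 3, a logarithmic branch point, modulus 3.
The radius of convergence is the smallest modulus among the singular points: 3.

The radius of convergence is 3.


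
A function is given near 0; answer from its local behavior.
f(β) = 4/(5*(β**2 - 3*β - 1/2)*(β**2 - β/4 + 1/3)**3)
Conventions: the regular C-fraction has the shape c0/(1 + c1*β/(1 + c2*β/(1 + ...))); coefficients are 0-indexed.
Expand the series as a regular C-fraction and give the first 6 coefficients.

Taylor coefficients (expand at 0): a_0 = -216/5, a_1 = 162, a_2 = -4077/5, a_3 = 124011/20, a_4 = -6269589/160, a_5 = 154769859/640.
c0 = a_0 = -216/5. Peel one level at a time: if S = 1 + c*β/S' with S'(0) = 1, then c is the β-coefficient of S and S' = c*β/(S - 1).
S_1 = c0/f = 1 + (15/4)*β + (-77/16)*β^2 + ...; c1 = 15/4.
S_2 = c1*β/(S_1 - 1) = 1 + (77/60)*β + (-23293/1800)*β^2 + ...; c2 = 77/60.
S_3 = c2*β/(S_2 - 1) = 1 + (23293/2310)*β + (10821105/94864)*β^2 + ...; c3 = 23293/2310.
S_4 = c3*β/(S_3 - 1) = 1 + (-162316575/14348488)*β + (428017698315/34724086336)*β^2 + ...; c4 = -162316575/14348488.
S_5 = c4*β/(S_4 - 1) = 1 + (244128613113/224049776680)*β + ...; c5 = 244128613113/224049776680.

The regular C-fraction coefficients are [-216/5, 15/4, 77/60, 23293/2310, -162316575/14348488, 244128613113/224049776680].


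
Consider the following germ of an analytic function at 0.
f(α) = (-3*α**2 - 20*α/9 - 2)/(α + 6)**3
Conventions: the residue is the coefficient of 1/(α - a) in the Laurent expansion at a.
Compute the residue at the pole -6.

The residue is -3.

At the order-3 pole -6 set g(α) = (α - (-6))^3*f(α) = -3*α**2 - 20*α/9 - 2.
Order-3 pole: residue = g''(a)/2; g''(-6) = -6, so the residue is -3.


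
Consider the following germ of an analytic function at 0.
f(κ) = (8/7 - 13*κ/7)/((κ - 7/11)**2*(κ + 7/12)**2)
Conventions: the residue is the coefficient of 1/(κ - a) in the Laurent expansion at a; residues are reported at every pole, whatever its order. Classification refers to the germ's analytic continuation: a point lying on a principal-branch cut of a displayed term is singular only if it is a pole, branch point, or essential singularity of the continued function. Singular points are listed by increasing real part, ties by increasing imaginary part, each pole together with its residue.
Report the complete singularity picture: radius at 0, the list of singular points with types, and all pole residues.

Radius of convergence at 0: 7/12.
At -7/12: a pole of order 2; residue 35213904/29212967.
At 7/11: a pole of order 2; residue -35213904/29212967.

Denominator factor (κ - 7/11)^2: pole of order 2 at 7/11, modulus 7/11.
Denominator factor (κ + 7/12)^2: pole of order 2 at -7/12, modulus 7/12.
The radius of convergence is the smallest modulus among the singular points: 7/12.
At the order-2 pole -7/12 set g(κ) = (κ - (-7/12))^2*f(κ) = (8/7 - 13*κ/7)/(κ - 7/11)**2.
Order-2 pole: residue = g'(a); g'(-7/12) = 35213904/29212967, so the residue is 35213904/29212967.
At the order-2 pole 7/11 set g(κ) = (κ - (7/11))^2*f(κ) = (8/7 - 13*κ/7)/(κ + 7/12)**2.
Order-2 pole: residue = g'(a); g'(7/11) = -35213904/29212967, so the residue is -35213904/29212967.
List the singular points by increasing real part (a conjugate pair: the negative imaginary part first).


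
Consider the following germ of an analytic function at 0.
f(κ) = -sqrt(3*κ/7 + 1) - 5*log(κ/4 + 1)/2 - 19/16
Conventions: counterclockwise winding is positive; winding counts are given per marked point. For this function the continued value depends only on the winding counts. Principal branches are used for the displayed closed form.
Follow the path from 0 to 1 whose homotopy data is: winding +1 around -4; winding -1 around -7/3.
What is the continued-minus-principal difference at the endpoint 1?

The rational part is single-valued and drops out of the difference; each branch term changes only by its own monodromy.
(-1)*sqrt(1 - κ/(-7/3)): winding -1 is odd, the square root flips sign, contributing -2*(-1)*sqrt(1 - (1)/(-7/3)) = -2*(-1)*sqrt(10/7) = (2/7)*sqrt(70).
(-5/2)*log(1 - κ/(-4)): each positive loop around -4 adds 2*pi*i to the log, so winding +1 contributes (-5/2)*(1)*2*pi*i = -(5)*pi*i.
Summing the contributions at κ = 1 gives ((2/7)*sqrt(70)) - ((5)*pi)*i.

Continued minus principal equals ((2/7)*sqrt(70)) - ((5)*pi)*i.


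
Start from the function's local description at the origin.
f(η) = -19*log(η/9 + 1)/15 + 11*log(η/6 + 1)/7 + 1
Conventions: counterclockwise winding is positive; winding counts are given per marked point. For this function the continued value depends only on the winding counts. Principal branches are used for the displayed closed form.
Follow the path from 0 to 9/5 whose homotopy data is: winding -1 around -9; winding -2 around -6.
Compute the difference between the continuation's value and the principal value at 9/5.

The rational part is single-valued and drops out of the difference; each branch term changes only by its own monodromy.
(11/7)*log(1 - η/(-6)): each positive loop around -6 adds 2*pi*i to the log, so winding -2 contributes (11/7)*(-2)*2*pi*i = -(44/7)*pi*i.
(-19/15)*log(1 - η/(-9)): each positive loop around -9 adds 2*pi*i to the log, so winding -1 contributes (-19/15)*(-1)*2*pi*i = (38/15)*pi*i.
Summing the contributions at η = 9/5 gives -(394/105)*pi*i.

Continued minus principal equals -(394/105)*pi*i.


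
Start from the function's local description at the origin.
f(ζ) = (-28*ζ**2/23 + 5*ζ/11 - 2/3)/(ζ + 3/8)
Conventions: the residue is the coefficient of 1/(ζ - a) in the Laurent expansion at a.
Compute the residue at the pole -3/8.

The residue is -12245/12144.

At the order-1 pole -3/8 set g(ζ) = (ζ - (-3/8))*f(ζ) = -28*ζ**2/23 + 5*ζ/11 - 2/3.
Simple pole: residue = g(a) at a = -3/8, which is -12245/12144.


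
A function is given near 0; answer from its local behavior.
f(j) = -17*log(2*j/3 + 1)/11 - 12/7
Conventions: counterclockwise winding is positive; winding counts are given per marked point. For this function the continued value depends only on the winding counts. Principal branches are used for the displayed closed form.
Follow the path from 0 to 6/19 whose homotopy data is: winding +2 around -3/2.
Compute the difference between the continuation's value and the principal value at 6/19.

The rational part is single-valued and drops out of the difference; each branch term changes only by its own monodromy.
(-17/11)*log(1 - j/(-3/2)): each positive loop around -3/2 adds 2*pi*i to the log, so winding +2 contributes (-17/11)*(2)*2*pi*i = -(68/11)*pi*i.
Summing the contributions at j = 6/19 gives -(68/11)*pi*i.

Continued minus principal equals -(68/11)*pi*i.


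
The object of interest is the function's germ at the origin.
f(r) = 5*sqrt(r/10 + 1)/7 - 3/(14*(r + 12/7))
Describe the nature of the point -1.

The point is a regular point.

Denominator factors: r + 12/7 = 5/7 at r = -1 — none vanishes.
Branch term sqrt(1 - r/(-10)): argument at -1 is 9/10, nonzero, so -1 is not its branch point (a point on a principal cut is still regular for the continued germ).
So the germ continues analytically to -1.


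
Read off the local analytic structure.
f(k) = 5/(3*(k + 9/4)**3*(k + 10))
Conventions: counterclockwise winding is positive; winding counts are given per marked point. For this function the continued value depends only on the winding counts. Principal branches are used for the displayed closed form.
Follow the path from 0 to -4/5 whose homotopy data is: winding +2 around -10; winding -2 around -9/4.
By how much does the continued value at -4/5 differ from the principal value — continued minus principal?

Continued minus principal equals 0.

The function is rational, hence single-valued: continuing it around any pole returns the same value, so the difference is 0.


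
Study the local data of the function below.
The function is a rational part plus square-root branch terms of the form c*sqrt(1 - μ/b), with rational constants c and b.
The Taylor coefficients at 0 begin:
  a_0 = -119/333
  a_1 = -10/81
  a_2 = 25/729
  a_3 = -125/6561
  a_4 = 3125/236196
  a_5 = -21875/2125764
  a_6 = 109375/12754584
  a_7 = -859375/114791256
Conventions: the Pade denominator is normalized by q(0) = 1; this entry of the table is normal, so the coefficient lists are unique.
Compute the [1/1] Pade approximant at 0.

Taylor coefficients needed (read off): a_0 = -119/333, a_1 = -10/81, a_2 = 25/729.
Write the denominator as Q(μ) = 1 + q1*μ. Requiring Q*f - P = O(μ^3) with deg P <= 1 kills the coefficients of μ^2..μ^2 in Q*f:
  μ^2: a_2 + q1*a_1 = 0, i.e. 25/729 + (-10/81)*q1 = 0.
Solving this linear system: q1 = 5/18.
The numerator is Q*f truncated at degree 1: P0 = a_0 = -119/333; P1 = a_1 + q1*a_0 = -445/1998.

The Pade approximant has numerator coefficients [-119/333, -445/1998]; denominator coefficients [1, 5/18].


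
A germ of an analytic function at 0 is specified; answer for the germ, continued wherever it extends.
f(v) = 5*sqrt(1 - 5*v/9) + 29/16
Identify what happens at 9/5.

The point is an algebraic (square-root) branch point.

The term (5)*sqrt(1 - v/(9/5)) has argument 1 - 9/5/(9/5) = 0 at 9/5: a square-root (algebraic, two-sheeted) branch point; the remaining terms are analytic or single-valued there.


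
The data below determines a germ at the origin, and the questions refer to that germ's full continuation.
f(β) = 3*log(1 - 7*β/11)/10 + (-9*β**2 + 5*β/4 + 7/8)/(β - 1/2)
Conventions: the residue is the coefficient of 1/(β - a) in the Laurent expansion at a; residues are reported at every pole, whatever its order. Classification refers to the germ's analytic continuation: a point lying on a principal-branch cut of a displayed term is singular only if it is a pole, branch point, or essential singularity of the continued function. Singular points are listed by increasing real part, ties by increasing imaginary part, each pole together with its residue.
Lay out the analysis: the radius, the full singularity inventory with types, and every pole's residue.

Radius of convergence at 0: 1/2.
At 1/2: a pole of order 1; residue -3/4.
At 11/7: a logarithmic branch point.

Denominator factor (β - 1/2): pole of order 1 at 1/2, modulus 1/2.
Branch term (3/10)*log(1 - β/(11/7)): its argument vanishes at β = 11/7, a logarithmic branch point, modulus 11/7.
The radius of convergence is the smallest modulus among the singular points: 1/2.
The branch term is analytic at 1/2 and contributes nothing to the residue; only the rational part matters.
At the order-1 pole 1/2 set g(β) = (β - (1/2))*(rational part) = -9*β**2 + 5*β/4 + 7/8.
Simple pole: residue = g(a) at a = 1/2, which is -3/4.
List the singular points by increasing real part (a conjugate pair: the negative imaginary part first).


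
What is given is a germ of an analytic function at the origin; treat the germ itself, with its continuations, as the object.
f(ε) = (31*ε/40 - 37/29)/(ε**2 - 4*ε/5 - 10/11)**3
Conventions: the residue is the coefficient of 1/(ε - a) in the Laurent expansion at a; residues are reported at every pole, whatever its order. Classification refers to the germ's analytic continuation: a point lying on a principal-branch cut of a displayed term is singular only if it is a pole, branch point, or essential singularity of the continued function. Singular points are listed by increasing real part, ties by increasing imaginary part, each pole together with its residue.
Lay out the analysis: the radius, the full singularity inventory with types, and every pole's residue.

Radius of convergence at 0: -2/5 + (7/55)*sqrt(66).
At 2/5 - (7/55)*sqrt(66): a pole of order 3; residue (42365125/2245953024)*sqrt(66).
At 2/5 + (7/55)*sqrt(66): a pole of order 3; residue -(42365125/2245953024)*sqrt(66).

Denominator factor (ε**2 - 4*ε/5 - 10/11)^3: discriminant 1176/275, real irrational roots 2/5 + (7/55)*sqrt(66) and 2/5 - (7/55)*sqrt(66); poles of order 3, moduli 2/5 + (7/55)*sqrt(66) and -2/5 + (7/55)*sqrt(66).
The radius of convergence is the smallest modulus among the singular points: -2/5 + (7/55)*sqrt(66).
The factor ε**2 - 4*ε/5 - 10/11 splits as (ε - a)(ε - a') with a = 2/5 - (7/55)*sqrt(66), a' = 2/5 + (7/55)*sqrt(66). At the order-3 pole a set g(ε) = (ε - a)^3*f(ε) = [31*ε/40 - 37/29] / (ε - a')^3.
Order-3 pole: residue = g''(a)/2; g''(2/5 - (7/55)*sqrt(66)) = (42365125/1122976512)*sqrt(66), so the residue is (42365125/2245953024)*sqrt(66).
The factor ε**2 - 4*ε/5 - 10/11 splits as (ε - a)(ε - a') with a = 2/5 + (7/55)*sqrt(66), a' = 2/5 - (7/55)*sqrt(66). At the order-3 pole a set g(ε) = (ε - a)^3*f(ε) = [31*ε/40 - 37/29] / (ε - a')^3.
Order-3 pole: residue = g''(a)/2; g''(2/5 + (7/55)*sqrt(66)) = -(42365125/1122976512)*sqrt(66), so the residue is -(42365125/2245953024)*sqrt(66).
List the singular points by increasing real part (a conjugate pair: the negative imaginary part first).


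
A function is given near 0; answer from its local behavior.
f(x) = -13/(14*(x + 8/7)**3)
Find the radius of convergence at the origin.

Denominator factor (x + 8/7)^3: pole of order 3 at -8/7, modulus 8/7.
The radius of convergence is the smallest modulus among the singular points: 8/7.

The radius of convergence is 8/7.


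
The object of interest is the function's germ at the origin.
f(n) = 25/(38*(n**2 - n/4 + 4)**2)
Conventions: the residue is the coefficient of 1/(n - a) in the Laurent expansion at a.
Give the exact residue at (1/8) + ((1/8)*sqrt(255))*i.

The residue is -((64/49419)*sqrt(255))*i.

The factor n**2 - n/4 + 4 splits as (n - a)(n - a') with a = (1/8) + ((1/8)*sqrt(255))*i, a' = (1/8) - ((1/8)*sqrt(255))*i. At the order-2 pole a set g(n) = (n - a)^2*f(n) = [25/38] / (n - a')^2.
Order-2 pole: residue = g'(a); g'((1/8) + ((1/8)*sqrt(255))*i) = -((64/49419)*sqrt(255))*i, so the residue is -((64/49419)*sqrt(255))*i.


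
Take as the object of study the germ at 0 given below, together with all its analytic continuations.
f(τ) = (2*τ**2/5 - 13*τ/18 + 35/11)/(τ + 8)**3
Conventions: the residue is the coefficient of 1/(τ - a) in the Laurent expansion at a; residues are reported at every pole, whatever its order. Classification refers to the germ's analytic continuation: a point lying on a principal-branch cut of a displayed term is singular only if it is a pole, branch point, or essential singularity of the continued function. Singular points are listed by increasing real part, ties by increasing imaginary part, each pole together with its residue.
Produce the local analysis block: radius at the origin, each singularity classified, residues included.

Denominator factor (τ + 8)^3: pole of order 3 at -8, modulus 8.
The radius of convergence is the smallest modulus among the singular points: 8.
At the order-3 pole -8 set g(τ) = (τ - (-8))^3*f(τ) = 2*τ**2/5 - 13*τ/18 + 35/11.
Order-3 pole: residue = g''(a)/2; g''(-8) = 4/5, so the residue is 2/5.

Radius of convergence at 0: 8.
At -8: a pole of order 3; residue 2/5.


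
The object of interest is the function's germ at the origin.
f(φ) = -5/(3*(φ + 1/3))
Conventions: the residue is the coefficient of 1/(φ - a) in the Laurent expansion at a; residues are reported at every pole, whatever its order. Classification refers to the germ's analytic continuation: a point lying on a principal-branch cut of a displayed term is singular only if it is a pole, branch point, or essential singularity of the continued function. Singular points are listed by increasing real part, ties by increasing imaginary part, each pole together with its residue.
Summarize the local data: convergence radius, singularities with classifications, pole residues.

Radius of convergence at 0: 1/3.
At -1/3: a pole of order 1; residue -5/3.

Denominator factor (φ + 1/3): pole of order 1 at -1/3, modulus 1/3.
The radius of convergence is the smallest modulus among the singular points: 1/3.
At the order-1 pole -1/3 set g(φ) = (φ - (-1/3))*f(φ) = -5/3.
Simple pole: residue = g(a) at a = -1/3, which is -5/3.


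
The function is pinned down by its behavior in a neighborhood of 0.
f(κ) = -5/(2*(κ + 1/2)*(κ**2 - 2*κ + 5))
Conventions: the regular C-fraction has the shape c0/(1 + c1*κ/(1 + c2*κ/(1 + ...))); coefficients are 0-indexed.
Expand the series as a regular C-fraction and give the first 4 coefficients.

The regular C-fraction coefficients are [-1, 8/5, 3/8, 7/24].

Taylor coefficients (expand at 0): a_0 = -1, a_1 = 8/5, a_2 = -79/25, a_3 = 802/125.
c0 = a_0 = -1. Peel one level at a time: if S = 1 + c*κ/S' with S'(0) = 1, then c is the κ-coefficient of S and S' = c*κ/(S - 1).
S_1 = c0/f = 1 + (8/5)*κ + (-3/5)*κ^2 + ...; c1 = 8/5.
S_2 = c1*κ/(S_1 - 1) = 1 + (3/8)*κ + (-7/64)*κ^2 + ...; c2 = 3/8.
S_3 = c2*κ/(S_2 - 1) = 1 + (7/24)*κ + ...; c3 = 7/24.


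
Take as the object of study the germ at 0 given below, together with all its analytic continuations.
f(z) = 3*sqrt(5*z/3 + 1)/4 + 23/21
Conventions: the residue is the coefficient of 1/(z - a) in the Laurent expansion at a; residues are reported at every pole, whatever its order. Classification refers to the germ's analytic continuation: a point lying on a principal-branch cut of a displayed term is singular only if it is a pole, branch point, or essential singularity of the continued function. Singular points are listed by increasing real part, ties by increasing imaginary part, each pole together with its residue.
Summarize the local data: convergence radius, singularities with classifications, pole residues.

Radius of convergence at 0: 3/5.
At -3/5: an algebraic (square-root) branch point.

Branch term (3/4)*sqrt(1 - z/(-3/5)): its argument vanishes at z = -3/5, a square-root branch point, modulus 3/5.
The radius of convergence is the smallest modulus among the singular points: 3/5.
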